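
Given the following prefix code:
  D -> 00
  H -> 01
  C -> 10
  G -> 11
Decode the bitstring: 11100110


Decoding step by step:
Bits 11 -> G
Bits 10 -> C
Bits 01 -> H
Bits 10 -> C


Decoded message: GCHC


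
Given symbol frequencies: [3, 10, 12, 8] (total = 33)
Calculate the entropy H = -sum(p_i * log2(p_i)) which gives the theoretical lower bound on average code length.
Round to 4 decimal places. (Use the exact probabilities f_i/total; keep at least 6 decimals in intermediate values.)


Per-symbol terms -p_i * log2(p_i) with p_i = f_i/33:
  p = 3/33 = 0.090909: log2(p) = -3.459432, -p*log2(p) = 0.314494
  p = 10/33 = 0.303030: log2(p) = -1.722466, -p*log2(p) = 0.521959
  p = 12/33 = 0.363636: log2(p) = -1.459432, -p*log2(p) = 0.530702
  p = 8/33 = 0.242424: log2(p) = -2.044394, -p*log2(p) = 0.495611
H = 0.314494 + 0.521959 + 0.530702 + 0.495611 = 1.862766

H = 1.8628 bits/symbol


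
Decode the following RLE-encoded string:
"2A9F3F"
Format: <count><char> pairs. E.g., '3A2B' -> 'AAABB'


Expanding each <count><char> pair:
  2A -> 'AA'
  9F -> 'FFFFFFFFF'
  3F -> 'FFF'

Decoded = AAFFFFFFFFFFFF


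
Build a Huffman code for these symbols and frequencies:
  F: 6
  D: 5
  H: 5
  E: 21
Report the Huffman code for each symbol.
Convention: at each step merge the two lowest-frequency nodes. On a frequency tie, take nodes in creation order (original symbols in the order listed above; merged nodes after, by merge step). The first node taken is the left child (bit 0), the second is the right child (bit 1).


Huffman tree construction:
Step 1: Merge D(5) + H(5) = 10
Step 2: Merge F(6) + (D+H)(10) = 16
Step 3: Merge (F+(D+H))(16) + E(21) = 37
Read each symbol's code off the tree from the root (left child = 0, right child = 1).

Codes:
  F: 00 (length 2)
  D: 010 (length 3)
  H: 011 (length 3)
  E: 1 (length 1)
Average code length: 63/37 = 1.7027 bits/symbol


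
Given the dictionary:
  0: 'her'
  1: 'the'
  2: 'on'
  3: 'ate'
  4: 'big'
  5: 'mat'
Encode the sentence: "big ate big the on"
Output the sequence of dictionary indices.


Look up each word in the dictionary:
  'big' -> 4
  'ate' -> 3
  'big' -> 4
  'the' -> 1
  'on' -> 2

Encoded: [4, 3, 4, 1, 2]


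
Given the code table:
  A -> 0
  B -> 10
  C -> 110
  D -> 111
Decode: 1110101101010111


Decoding:
111 -> D
0 -> A
10 -> B
110 -> C
10 -> B
10 -> B
111 -> D


Result: DABCBBD


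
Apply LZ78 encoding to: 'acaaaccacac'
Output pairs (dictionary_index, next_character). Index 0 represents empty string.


LZ78 encoding steps:
Dictionary: {0: ''}
Step 1: w='' (idx 0), next='a' -> output (0, 'a'), add 'a' as idx 1
Step 2: w='' (idx 0), next='c' -> output (0, 'c'), add 'c' as idx 2
Step 3: w='a' (idx 1), next='a' -> output (1, 'a'), add 'aa' as idx 3
Step 4: w='a' (idx 1), next='c' -> output (1, 'c'), add 'ac' as idx 4
Step 5: w='c' (idx 2), next='a' -> output (2, 'a'), add 'ca' as idx 5
Step 6: w='ca' (idx 5), next='c' -> output (5, 'c'), add 'cac' as idx 6


Encoded: [(0, 'a'), (0, 'c'), (1, 'a'), (1, 'c'), (2, 'a'), (5, 'c')]


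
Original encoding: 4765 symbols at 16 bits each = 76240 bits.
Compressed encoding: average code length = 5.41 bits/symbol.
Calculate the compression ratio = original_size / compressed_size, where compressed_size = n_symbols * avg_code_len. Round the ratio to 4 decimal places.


original_size = n_symbols * orig_bits = 4765 * 16 = 76240 bits
compressed_size = n_symbols * avg_code_len = 4765 * 5.41 = 25778.65 bits
ratio = original_size / compressed_size = 76240 / 25778.65 = 2.9575

Compression ratio = 2.9575


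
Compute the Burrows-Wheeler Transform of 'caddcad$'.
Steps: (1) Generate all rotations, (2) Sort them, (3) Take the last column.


Rotations (sorted):
  0: $caddcad -> last char: d
  1: ad$caddc -> last char: c
  2: addcad$c -> last char: c
  3: cad$cadd -> last char: d
  4: caddcad$ -> last char: $
  5: d$caddca -> last char: a
  6: dcad$cad -> last char: d
  7: ddcad$ca -> last char: a


BWT = dccd$ada


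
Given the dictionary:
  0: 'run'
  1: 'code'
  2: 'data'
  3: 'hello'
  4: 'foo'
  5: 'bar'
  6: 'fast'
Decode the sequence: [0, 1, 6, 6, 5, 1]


Look up each index in the dictionary:
  0 -> 'run'
  1 -> 'code'
  6 -> 'fast'
  6 -> 'fast'
  5 -> 'bar'
  1 -> 'code'

Decoded: "run code fast fast bar code"


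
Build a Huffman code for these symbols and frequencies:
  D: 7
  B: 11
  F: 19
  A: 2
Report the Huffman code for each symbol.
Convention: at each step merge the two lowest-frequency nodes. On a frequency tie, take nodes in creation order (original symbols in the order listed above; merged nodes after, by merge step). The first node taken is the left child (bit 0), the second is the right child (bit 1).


Huffman tree construction:
Step 1: Merge A(2) + D(7) = 9
Step 2: Merge (A+D)(9) + B(11) = 20
Step 3: Merge F(19) + ((A+D)+B)(20) = 39
Read each symbol's code off the tree from the root (left child = 0, right child = 1).

Codes:
  D: 101 (length 3)
  B: 11 (length 2)
  F: 0 (length 1)
  A: 100 (length 3)
Average code length: 68/39 = 1.7436 bits/symbol


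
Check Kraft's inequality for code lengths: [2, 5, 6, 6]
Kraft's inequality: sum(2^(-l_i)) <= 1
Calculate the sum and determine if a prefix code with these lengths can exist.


Sum = 2^(-2) + 2^(-5) + 2^(-6) + 2^(-6)
    = 0.25 + 0.03125 + 0.015625 + 0.015625
    = 20/64 = 0.3125
Since 0.3125 <= 1, Kraft's inequality IS satisfied.
A prefix code with these lengths CAN exist.

Kraft sum = 0.3125. Satisfied.


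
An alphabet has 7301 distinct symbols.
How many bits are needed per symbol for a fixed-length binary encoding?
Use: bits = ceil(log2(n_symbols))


log2(7301) = 12.8339
Bracket: 2^12 = 4096 < 7301 <= 2^13 = 8192
So ceil(log2(7301)) = 13

bits = ceil(log2(7301)) = ceil(12.8339) = 13 bits


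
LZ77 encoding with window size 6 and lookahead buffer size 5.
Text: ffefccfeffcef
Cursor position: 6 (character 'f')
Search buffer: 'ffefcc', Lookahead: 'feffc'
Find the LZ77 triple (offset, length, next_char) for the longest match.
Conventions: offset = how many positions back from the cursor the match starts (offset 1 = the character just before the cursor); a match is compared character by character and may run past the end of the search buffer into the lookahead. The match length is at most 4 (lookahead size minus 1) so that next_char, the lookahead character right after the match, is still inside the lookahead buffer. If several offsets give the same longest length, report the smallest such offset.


Try each offset into the search buffer:
  offset=1 (pos 5, char 'c'): match length 0
  offset=2 (pos 4, char 'c'): match length 0
  offset=3 (pos 3, char 'f'): match length 1
  offset=4 (pos 2, char 'e'): match length 0
  offset=5 (pos 1, char 'f'): match length 3
  offset=6 (pos 0, char 'f'): match length 1
Longest match has length 3 at offset 5.
next_char = character at position 6 + 3 = 9 -> 'f'

Best match: offset=5, length=3 (matching 'fef' starting at position 1)
LZ77 triple: (5, 3, 'f')


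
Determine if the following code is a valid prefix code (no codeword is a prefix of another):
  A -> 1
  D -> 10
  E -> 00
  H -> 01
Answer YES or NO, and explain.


Checking each pair (does one codeword prefix another?):
  A='1' vs D='10': prefix -- VIOLATION

NO -- this is NOT a valid prefix code. A (1) is a prefix of D (10).


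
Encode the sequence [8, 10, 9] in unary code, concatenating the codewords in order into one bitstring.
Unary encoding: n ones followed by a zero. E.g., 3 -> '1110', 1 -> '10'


Encode each number as n ones followed by a terminating 0:
  8 -> 111111110 (9 bits)
  10 -> 11111111110 (11 bits)
  9 -> 1111111110 (10 bits)
Total length = 9 + 11 + 10 = 30 bits.

Unary([8, 10, 9]) = 111111110111111111101111111110 (30 bits)


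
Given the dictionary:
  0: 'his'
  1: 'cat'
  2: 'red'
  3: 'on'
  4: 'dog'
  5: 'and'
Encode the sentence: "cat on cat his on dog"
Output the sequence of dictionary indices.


Look up each word in the dictionary:
  'cat' -> 1
  'on' -> 3
  'cat' -> 1
  'his' -> 0
  'on' -> 3
  'dog' -> 4

Encoded: [1, 3, 1, 0, 3, 4]


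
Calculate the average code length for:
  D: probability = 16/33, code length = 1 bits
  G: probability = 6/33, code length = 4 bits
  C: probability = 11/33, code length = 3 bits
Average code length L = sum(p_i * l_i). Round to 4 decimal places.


Weighted contributions p_i * l_i:
  D: (16/33) * 1 = 16/33
  G: (6/33) * 4 = 24/33
  C: (11/33) * 3 = 33/33
Sum = (16 + 24 + 33)/33 = 73/33

L = 73/33 = 2.2121 bits/symbol


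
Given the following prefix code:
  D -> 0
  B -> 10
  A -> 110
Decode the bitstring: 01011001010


Decoding step by step:
Bits 0 -> D
Bits 10 -> B
Bits 110 -> A
Bits 0 -> D
Bits 10 -> B
Bits 10 -> B


Decoded message: DBADBB


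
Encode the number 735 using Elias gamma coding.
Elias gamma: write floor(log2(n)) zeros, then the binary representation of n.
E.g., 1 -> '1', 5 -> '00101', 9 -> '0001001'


num_bits = floor(log2(735)) + 1 = 10
leading_zeros = num_bits - 1 = 9
binary(735) = 1011011111

Elias gamma(735) = '000000000' + '1011011111' = 0000000001011011111 (19 bits)


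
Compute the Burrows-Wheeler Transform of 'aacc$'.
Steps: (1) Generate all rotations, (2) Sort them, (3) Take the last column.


Rotations (sorted):
  0: $aacc -> last char: c
  1: aacc$ -> last char: $
  2: acc$a -> last char: a
  3: c$aac -> last char: c
  4: cc$aa -> last char: a


BWT = c$aca


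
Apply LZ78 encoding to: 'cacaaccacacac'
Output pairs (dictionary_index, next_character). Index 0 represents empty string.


LZ78 encoding steps:
Dictionary: {0: ''}
Step 1: w='' (idx 0), next='c' -> output (0, 'c'), add 'c' as idx 1
Step 2: w='' (idx 0), next='a' -> output (0, 'a'), add 'a' as idx 2
Step 3: w='c' (idx 1), next='a' -> output (1, 'a'), add 'ca' as idx 3
Step 4: w='a' (idx 2), next='c' -> output (2, 'c'), add 'ac' as idx 4
Step 5: w='ca' (idx 3), next='c' -> output (3, 'c'), add 'cac' as idx 5
Step 6: w='ac' (idx 4), next='a' -> output (4, 'a'), add 'aca' as idx 6
Step 7: w='c' (idx 1), end of input -> output (1, '')


Encoded: [(0, 'c'), (0, 'a'), (1, 'a'), (2, 'c'), (3, 'c'), (4, 'a'), (1, '')]


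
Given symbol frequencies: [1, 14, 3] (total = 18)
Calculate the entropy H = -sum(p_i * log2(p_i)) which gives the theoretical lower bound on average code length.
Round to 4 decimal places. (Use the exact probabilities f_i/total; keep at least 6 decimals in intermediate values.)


Per-symbol terms -p_i * log2(p_i) with p_i = f_i/18:
  p = 1/18 = 0.055556: log2(p) = -4.169925, -p*log2(p) = 0.231663
  p = 14/18 = 0.777778: log2(p) = -0.362570, -p*log2(p) = 0.281999
  p = 3/18 = 0.166667: log2(p) = -2.584963, -p*log2(p) = 0.430827
H = 0.231663 + 0.281999 + 0.430827 = 0.944489

H = 0.9445 bits/symbol


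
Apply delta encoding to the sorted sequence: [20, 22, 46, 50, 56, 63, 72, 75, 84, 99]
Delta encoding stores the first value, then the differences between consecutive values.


First value: 20
Deltas:
  22 - 20 = 2
  46 - 22 = 24
  50 - 46 = 4
  56 - 50 = 6
  63 - 56 = 7
  72 - 63 = 9
  75 - 72 = 3
  84 - 75 = 9
  99 - 84 = 15


Delta encoded: [20, 2, 24, 4, 6, 7, 9, 3, 9, 15]


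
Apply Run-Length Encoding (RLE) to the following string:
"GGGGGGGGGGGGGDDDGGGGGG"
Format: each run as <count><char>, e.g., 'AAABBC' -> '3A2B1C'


Scanning runs left to right:
  i=0: run of 'G' x 13 -> '13G'
  i=13: run of 'D' x 3 -> '3D'
  i=16: run of 'G' x 6 -> '6G'

RLE = 13G3D6G


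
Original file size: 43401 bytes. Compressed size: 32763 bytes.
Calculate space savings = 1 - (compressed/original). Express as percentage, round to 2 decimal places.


ratio = compressed/original = 32763/43401 = 0.75489
savings = 1 - ratio = 1 - 0.75489 = 0.24511
as a percentage: 0.24511 * 100 = 24.51%

Space savings = 1 - 32763/43401 = 24.51%


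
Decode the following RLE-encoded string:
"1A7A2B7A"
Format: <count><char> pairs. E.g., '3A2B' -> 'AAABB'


Expanding each <count><char> pair:
  1A -> 'A'
  7A -> 'AAAAAAA'
  2B -> 'BB'
  7A -> 'AAAAAAA'

Decoded = AAAAAAAABBAAAAAAA


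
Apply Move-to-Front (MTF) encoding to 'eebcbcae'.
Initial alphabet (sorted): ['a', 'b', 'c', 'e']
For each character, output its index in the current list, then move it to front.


MTF encoding:
'e': index 3 in ['a', 'b', 'c', 'e'] -> ['e', 'a', 'b', 'c']
'e': index 0 in ['e', 'a', 'b', 'c'] -> ['e', 'a', 'b', 'c']
'b': index 2 in ['e', 'a', 'b', 'c'] -> ['b', 'e', 'a', 'c']
'c': index 3 in ['b', 'e', 'a', 'c'] -> ['c', 'b', 'e', 'a']
'b': index 1 in ['c', 'b', 'e', 'a'] -> ['b', 'c', 'e', 'a']
'c': index 1 in ['b', 'c', 'e', 'a'] -> ['c', 'b', 'e', 'a']
'a': index 3 in ['c', 'b', 'e', 'a'] -> ['a', 'c', 'b', 'e']
'e': index 3 in ['a', 'c', 'b', 'e'] -> ['e', 'a', 'c', 'b']


Output: [3, 0, 2, 3, 1, 1, 3, 3]


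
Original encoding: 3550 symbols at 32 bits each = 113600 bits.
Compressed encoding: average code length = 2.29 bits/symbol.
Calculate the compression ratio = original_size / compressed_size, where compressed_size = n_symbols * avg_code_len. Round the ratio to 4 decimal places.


original_size = n_symbols * orig_bits = 3550 * 32 = 113600 bits
compressed_size = n_symbols * avg_code_len = 3550 * 2.29 = 8129.5 bits
ratio = original_size / compressed_size = 113600 / 8129.5 = 13.9738

Compression ratio = 13.9738


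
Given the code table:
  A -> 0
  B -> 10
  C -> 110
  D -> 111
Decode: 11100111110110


Decoding:
111 -> D
0 -> A
0 -> A
111 -> D
110 -> C
110 -> C


Result: DAADCC


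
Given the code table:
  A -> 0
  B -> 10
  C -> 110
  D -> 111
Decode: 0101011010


Decoding:
0 -> A
10 -> B
10 -> B
110 -> C
10 -> B


Result: ABBCB


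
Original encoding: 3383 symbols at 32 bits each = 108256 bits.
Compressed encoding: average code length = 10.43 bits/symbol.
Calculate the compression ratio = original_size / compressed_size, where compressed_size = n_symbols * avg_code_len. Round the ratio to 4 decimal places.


original_size = n_symbols * orig_bits = 3383 * 32 = 108256 bits
compressed_size = n_symbols * avg_code_len = 3383 * 10.43 = 35284.69 bits
ratio = original_size / compressed_size = 108256 / 35284.69 = 3.0681

Compression ratio = 3.0681


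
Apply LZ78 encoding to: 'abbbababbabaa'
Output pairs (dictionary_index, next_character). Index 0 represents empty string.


LZ78 encoding steps:
Dictionary: {0: ''}
Step 1: w='' (idx 0), next='a' -> output (0, 'a'), add 'a' as idx 1
Step 2: w='' (idx 0), next='b' -> output (0, 'b'), add 'b' as idx 2
Step 3: w='b' (idx 2), next='b' -> output (2, 'b'), add 'bb' as idx 3
Step 4: w='a' (idx 1), next='b' -> output (1, 'b'), add 'ab' as idx 4
Step 5: w='ab' (idx 4), next='b' -> output (4, 'b'), add 'abb' as idx 5
Step 6: w='ab' (idx 4), next='a' -> output (4, 'a'), add 'aba' as idx 6
Step 7: w='a' (idx 1), end of input -> output (1, '')


Encoded: [(0, 'a'), (0, 'b'), (2, 'b'), (1, 'b'), (4, 'b'), (4, 'a'), (1, '')]


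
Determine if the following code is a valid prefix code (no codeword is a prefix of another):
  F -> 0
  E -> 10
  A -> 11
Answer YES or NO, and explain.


Checking each pair (does one codeword prefix another?):
  F='0' vs E='10': no prefix
  F='0' vs A='11': no prefix
  E='10' vs F='0': no prefix
  E='10' vs A='11': no prefix
  A='11' vs F='0': no prefix
  A='11' vs E='10': no prefix
No violation found over all pairs.

YES -- this is a valid prefix code. No codeword is a prefix of any other codeword.


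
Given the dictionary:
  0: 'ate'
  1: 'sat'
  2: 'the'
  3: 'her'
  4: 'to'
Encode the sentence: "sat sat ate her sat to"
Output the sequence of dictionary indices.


Look up each word in the dictionary:
  'sat' -> 1
  'sat' -> 1
  'ate' -> 0
  'her' -> 3
  'sat' -> 1
  'to' -> 4

Encoded: [1, 1, 0, 3, 1, 4]


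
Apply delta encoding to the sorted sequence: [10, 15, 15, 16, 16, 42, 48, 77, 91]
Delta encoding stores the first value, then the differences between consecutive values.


First value: 10
Deltas:
  15 - 10 = 5
  15 - 15 = 0
  16 - 15 = 1
  16 - 16 = 0
  42 - 16 = 26
  48 - 42 = 6
  77 - 48 = 29
  91 - 77 = 14


Delta encoded: [10, 5, 0, 1, 0, 26, 6, 29, 14]


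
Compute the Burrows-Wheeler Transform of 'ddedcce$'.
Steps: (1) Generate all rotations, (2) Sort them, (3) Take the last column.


Rotations (sorted):
  0: $ddedcce -> last char: e
  1: cce$dded -> last char: d
  2: ce$ddedc -> last char: c
  3: dcce$dde -> last char: e
  4: ddedcce$ -> last char: $
  5: dedcce$d -> last char: d
  6: e$ddedcc -> last char: c
  7: edcce$dd -> last char: d


BWT = edce$dcd


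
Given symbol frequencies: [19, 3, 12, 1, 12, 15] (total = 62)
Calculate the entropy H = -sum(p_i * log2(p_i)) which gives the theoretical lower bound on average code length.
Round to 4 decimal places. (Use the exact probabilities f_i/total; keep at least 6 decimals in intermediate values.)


Per-symbol terms -p_i * log2(p_i) with p_i = f_i/62:
  p = 19/62 = 0.306452: log2(p) = -1.706269, -p*log2(p) = 0.522889
  p = 3/62 = 0.048387: log2(p) = -4.369234, -p*log2(p) = 0.211415
  p = 12/62 = 0.193548: log2(p) = -2.369234, -p*log2(p) = 0.458561
  p = 1/62 = 0.016129: log2(p) = -5.954196, -p*log2(p) = 0.096035
  p = 12/62 = 0.193548: log2(p) = -2.369234, -p*log2(p) = 0.458561
  p = 15/62 = 0.241935: log2(p) = -2.047306, -p*log2(p) = 0.495316
H = 0.522889 + 0.211415 + 0.458561 + 0.096035 + 0.458561 + 0.495316 = 2.242777

H = 2.2428 bits/symbol


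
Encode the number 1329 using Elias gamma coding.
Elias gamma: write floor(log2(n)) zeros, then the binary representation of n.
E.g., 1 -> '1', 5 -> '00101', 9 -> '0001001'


num_bits = floor(log2(1329)) + 1 = 11
leading_zeros = num_bits - 1 = 10
binary(1329) = 10100110001

Elias gamma(1329) = '0000000000' + '10100110001' = 000000000010100110001 (21 bits)


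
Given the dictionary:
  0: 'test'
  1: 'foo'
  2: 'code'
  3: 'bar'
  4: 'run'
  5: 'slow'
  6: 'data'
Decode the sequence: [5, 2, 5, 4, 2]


Look up each index in the dictionary:
  5 -> 'slow'
  2 -> 'code'
  5 -> 'slow'
  4 -> 'run'
  2 -> 'code'

Decoded: "slow code slow run code"


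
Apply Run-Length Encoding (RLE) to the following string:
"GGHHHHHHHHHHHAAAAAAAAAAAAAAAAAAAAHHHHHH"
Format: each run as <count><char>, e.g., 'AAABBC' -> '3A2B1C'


Scanning runs left to right:
  i=0: run of 'G' x 2 -> '2G'
  i=2: run of 'H' x 11 -> '11H'
  i=13: run of 'A' x 20 -> '20A'
  i=33: run of 'H' x 6 -> '6H'

RLE = 2G11H20A6H


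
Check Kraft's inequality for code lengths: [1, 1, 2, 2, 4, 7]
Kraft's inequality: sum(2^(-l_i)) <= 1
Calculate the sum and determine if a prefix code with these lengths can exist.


Sum = 2^(-1) + 2^(-1) + 2^(-2) + 2^(-2) + 2^(-4) + 2^(-7)
    = 0.5 + 0.5 + 0.25 + 0.25 + 0.0625 + 0.0078125
    = 201/128 = 1.5703125
Since 1.5703125 > 1, Kraft's inequality is NOT satisfied.
A prefix code with these lengths CANNOT exist.

Kraft sum = 1.5703125. Not satisfied.


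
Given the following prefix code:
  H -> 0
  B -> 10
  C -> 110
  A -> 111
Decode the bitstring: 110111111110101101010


Decoding step by step:
Bits 110 -> C
Bits 111 -> A
Bits 111 -> A
Bits 110 -> C
Bits 10 -> B
Bits 110 -> C
Bits 10 -> B
Bits 10 -> B


Decoded message: CAACBCBB


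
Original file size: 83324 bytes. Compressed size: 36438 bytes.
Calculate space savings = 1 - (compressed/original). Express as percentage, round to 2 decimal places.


ratio = compressed/original = 36438/83324 = 0.437305
savings = 1 - ratio = 1 - 0.437305 = 0.562695
as a percentage: 0.562695 * 100 = 56.27%

Space savings = 1 - 36438/83324 = 56.27%


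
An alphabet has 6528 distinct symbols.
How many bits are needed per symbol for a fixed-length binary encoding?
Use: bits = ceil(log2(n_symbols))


log2(6528) = 12.6724
Bracket: 2^12 = 4096 < 6528 <= 2^13 = 8192
So ceil(log2(6528)) = 13

bits = ceil(log2(6528)) = ceil(12.6724) = 13 bits


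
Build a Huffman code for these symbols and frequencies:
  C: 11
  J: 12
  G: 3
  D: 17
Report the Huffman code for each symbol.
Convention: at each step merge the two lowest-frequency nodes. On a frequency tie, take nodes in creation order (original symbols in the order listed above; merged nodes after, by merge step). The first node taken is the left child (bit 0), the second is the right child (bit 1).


Huffman tree construction:
Step 1: Merge G(3) + C(11) = 14
Step 2: Merge J(12) + (G+C)(14) = 26
Step 3: Merge D(17) + (J+(G+C))(26) = 43
Read each symbol's code off the tree from the root (left child = 0, right child = 1).

Codes:
  C: 111 (length 3)
  J: 10 (length 2)
  G: 110 (length 3)
  D: 0 (length 1)
Average code length: 83/43 = 1.9302 bits/symbol


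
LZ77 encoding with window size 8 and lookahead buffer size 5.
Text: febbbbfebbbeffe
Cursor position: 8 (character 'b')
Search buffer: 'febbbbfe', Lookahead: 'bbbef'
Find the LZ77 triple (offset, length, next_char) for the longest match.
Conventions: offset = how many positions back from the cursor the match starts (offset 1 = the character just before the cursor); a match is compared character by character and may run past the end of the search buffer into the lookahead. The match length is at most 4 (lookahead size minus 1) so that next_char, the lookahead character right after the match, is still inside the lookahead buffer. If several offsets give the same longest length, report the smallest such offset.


Try each offset into the search buffer:
  offset=1 (pos 7, char 'e'): match length 0
  offset=2 (pos 6, char 'f'): match length 0
  offset=3 (pos 5, char 'b'): match length 1
  offset=4 (pos 4, char 'b'): match length 2
  offset=5 (pos 3, char 'b'): match length 3
  offset=6 (pos 2, char 'b'): match length 3
  offset=7 (pos 1, char 'e'): match length 0
  offset=8 (pos 0, char 'f'): match length 0
Longest match has length 3, found at offsets 5, 6; take the smallest, offset 5.
next_char = character at position 8 + 3 = 11 -> 'e'

Best match: offset=5, length=3 (matching 'bbb' starting at position 3)
LZ77 triple: (5, 3, 'e')


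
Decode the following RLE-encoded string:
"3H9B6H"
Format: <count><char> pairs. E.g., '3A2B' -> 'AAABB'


Expanding each <count><char> pair:
  3H -> 'HHH'
  9B -> 'BBBBBBBBB'
  6H -> 'HHHHHH'

Decoded = HHHBBBBBBBBBHHHHHH


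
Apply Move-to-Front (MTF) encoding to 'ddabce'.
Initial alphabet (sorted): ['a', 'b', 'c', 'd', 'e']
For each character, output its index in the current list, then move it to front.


MTF encoding:
'd': index 3 in ['a', 'b', 'c', 'd', 'e'] -> ['d', 'a', 'b', 'c', 'e']
'd': index 0 in ['d', 'a', 'b', 'c', 'e'] -> ['d', 'a', 'b', 'c', 'e']
'a': index 1 in ['d', 'a', 'b', 'c', 'e'] -> ['a', 'd', 'b', 'c', 'e']
'b': index 2 in ['a', 'd', 'b', 'c', 'e'] -> ['b', 'a', 'd', 'c', 'e']
'c': index 3 in ['b', 'a', 'd', 'c', 'e'] -> ['c', 'b', 'a', 'd', 'e']
'e': index 4 in ['c', 'b', 'a', 'd', 'e'] -> ['e', 'c', 'b', 'a', 'd']


Output: [3, 0, 1, 2, 3, 4]


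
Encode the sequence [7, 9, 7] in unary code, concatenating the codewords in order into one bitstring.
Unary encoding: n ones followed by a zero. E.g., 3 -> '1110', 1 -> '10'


Encode each number as n ones followed by a terminating 0:
  7 -> 11111110 (8 bits)
  9 -> 1111111110 (10 bits)
  7 -> 11111110 (8 bits)
Total length = 8 + 10 + 8 = 26 bits.

Unary([7, 9, 7]) = 11111110111111111011111110 (26 bits)


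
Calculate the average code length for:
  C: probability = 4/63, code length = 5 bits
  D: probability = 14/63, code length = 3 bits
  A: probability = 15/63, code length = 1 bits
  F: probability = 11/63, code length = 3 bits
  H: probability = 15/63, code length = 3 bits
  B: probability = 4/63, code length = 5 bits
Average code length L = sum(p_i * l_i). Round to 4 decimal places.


Weighted contributions p_i * l_i:
  C: (4/63) * 5 = 20/63
  D: (14/63) * 3 = 42/63
  A: (15/63) * 1 = 15/63
  F: (11/63) * 3 = 33/63
  H: (15/63) * 3 = 45/63
  B: (4/63) * 5 = 20/63
Sum = (20 + 42 + 15 + 33 + 45 + 20)/63 = 175/63

L = 175/63 = 2.7778 bits/symbol


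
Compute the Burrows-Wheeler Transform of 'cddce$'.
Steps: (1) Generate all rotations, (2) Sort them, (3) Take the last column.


Rotations (sorted):
  0: $cddce -> last char: e
  1: cddce$ -> last char: $
  2: ce$cdd -> last char: d
  3: dce$cd -> last char: d
  4: ddce$c -> last char: c
  5: e$cddc -> last char: c


BWT = e$ddcc


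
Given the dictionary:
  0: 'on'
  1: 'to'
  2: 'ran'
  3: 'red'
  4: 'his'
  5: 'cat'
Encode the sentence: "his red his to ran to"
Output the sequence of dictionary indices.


Look up each word in the dictionary:
  'his' -> 4
  'red' -> 3
  'his' -> 4
  'to' -> 1
  'ran' -> 2
  'to' -> 1

Encoded: [4, 3, 4, 1, 2, 1]


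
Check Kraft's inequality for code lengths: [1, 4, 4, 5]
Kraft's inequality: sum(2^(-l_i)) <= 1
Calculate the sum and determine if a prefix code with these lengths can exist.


Sum = 2^(-1) + 2^(-4) + 2^(-4) + 2^(-5)
    = 0.5 + 0.0625 + 0.0625 + 0.03125
    = 21/32 = 0.65625
Since 0.65625 <= 1, Kraft's inequality IS satisfied.
A prefix code with these lengths CAN exist.

Kraft sum = 0.65625. Satisfied.


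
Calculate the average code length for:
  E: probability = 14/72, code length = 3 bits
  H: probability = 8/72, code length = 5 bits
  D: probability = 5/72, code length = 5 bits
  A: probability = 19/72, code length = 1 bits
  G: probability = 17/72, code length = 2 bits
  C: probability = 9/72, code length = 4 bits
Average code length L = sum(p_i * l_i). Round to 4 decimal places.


Weighted contributions p_i * l_i:
  E: (14/72) * 3 = 42/72
  H: (8/72) * 5 = 40/72
  D: (5/72) * 5 = 25/72
  A: (19/72) * 1 = 19/72
  G: (17/72) * 2 = 34/72
  C: (9/72) * 4 = 36/72
Sum = (42 + 40 + 25 + 19 + 34 + 36)/72 = 196/72

L = 196/72 = 2.7222 bits/symbol


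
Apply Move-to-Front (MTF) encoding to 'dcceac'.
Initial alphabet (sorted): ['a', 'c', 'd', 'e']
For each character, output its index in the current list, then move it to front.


MTF encoding:
'd': index 2 in ['a', 'c', 'd', 'e'] -> ['d', 'a', 'c', 'e']
'c': index 2 in ['d', 'a', 'c', 'e'] -> ['c', 'd', 'a', 'e']
'c': index 0 in ['c', 'd', 'a', 'e'] -> ['c', 'd', 'a', 'e']
'e': index 3 in ['c', 'd', 'a', 'e'] -> ['e', 'c', 'd', 'a']
'a': index 3 in ['e', 'c', 'd', 'a'] -> ['a', 'e', 'c', 'd']
'c': index 2 in ['a', 'e', 'c', 'd'] -> ['c', 'a', 'e', 'd']


Output: [2, 2, 0, 3, 3, 2]


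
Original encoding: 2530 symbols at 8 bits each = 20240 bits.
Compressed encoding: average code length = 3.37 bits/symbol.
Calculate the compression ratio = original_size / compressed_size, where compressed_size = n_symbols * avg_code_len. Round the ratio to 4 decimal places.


original_size = n_symbols * orig_bits = 2530 * 8 = 20240 bits
compressed_size = n_symbols * avg_code_len = 2530 * 3.37 = 8526.1 bits
ratio = original_size / compressed_size = 20240 / 8526.1 = 2.3739

Compression ratio = 2.3739


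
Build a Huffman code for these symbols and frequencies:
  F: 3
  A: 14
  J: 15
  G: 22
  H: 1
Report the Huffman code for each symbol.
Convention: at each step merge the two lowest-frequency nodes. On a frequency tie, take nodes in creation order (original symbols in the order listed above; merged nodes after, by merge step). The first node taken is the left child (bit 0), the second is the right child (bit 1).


Huffman tree construction:
Step 1: Merge H(1) + F(3) = 4
Step 2: Merge (H+F)(4) + A(14) = 18
Step 3: Merge J(15) + ((H+F)+A)(18) = 33
Step 4: Merge G(22) + (J+((H+F)+A))(33) = 55
Read each symbol's code off the tree from the root (left child = 0, right child = 1).

Codes:
  F: 1101 (length 4)
  A: 111 (length 3)
  J: 10 (length 2)
  G: 0 (length 1)
  H: 1100 (length 4)
Average code length: 110/55 = 2.0000 bits/symbol


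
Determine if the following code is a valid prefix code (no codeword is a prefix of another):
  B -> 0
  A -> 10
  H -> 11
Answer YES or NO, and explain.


Checking each pair (does one codeword prefix another?):
  B='0' vs A='10': no prefix
  B='0' vs H='11': no prefix
  A='10' vs B='0': no prefix
  A='10' vs H='11': no prefix
  H='11' vs B='0': no prefix
  H='11' vs A='10': no prefix
No violation found over all pairs.

YES -- this is a valid prefix code. No codeword is a prefix of any other codeword.


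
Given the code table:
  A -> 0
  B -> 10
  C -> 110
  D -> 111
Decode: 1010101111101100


Decoding:
10 -> B
10 -> B
10 -> B
111 -> D
110 -> C
110 -> C
0 -> A


Result: BBBDCCA


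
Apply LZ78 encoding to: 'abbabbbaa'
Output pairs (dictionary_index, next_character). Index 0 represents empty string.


LZ78 encoding steps:
Dictionary: {0: ''}
Step 1: w='' (idx 0), next='a' -> output (0, 'a'), add 'a' as idx 1
Step 2: w='' (idx 0), next='b' -> output (0, 'b'), add 'b' as idx 2
Step 3: w='b' (idx 2), next='a' -> output (2, 'a'), add 'ba' as idx 3
Step 4: w='b' (idx 2), next='b' -> output (2, 'b'), add 'bb' as idx 4
Step 5: w='ba' (idx 3), next='a' -> output (3, 'a'), add 'baa' as idx 5


Encoded: [(0, 'a'), (0, 'b'), (2, 'a'), (2, 'b'), (3, 'a')]


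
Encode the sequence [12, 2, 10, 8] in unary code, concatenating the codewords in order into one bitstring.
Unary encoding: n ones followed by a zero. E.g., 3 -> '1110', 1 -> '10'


Encode each number as n ones followed by a terminating 0:
  12 -> 1111111111110 (13 bits)
  2 -> 110 (3 bits)
  10 -> 11111111110 (11 bits)
  8 -> 111111110 (9 bits)
Total length = 13 + 3 + 11 + 9 = 36 bits.

Unary([12, 2, 10, 8]) = 111111111111011011111111110111111110 (36 bits)


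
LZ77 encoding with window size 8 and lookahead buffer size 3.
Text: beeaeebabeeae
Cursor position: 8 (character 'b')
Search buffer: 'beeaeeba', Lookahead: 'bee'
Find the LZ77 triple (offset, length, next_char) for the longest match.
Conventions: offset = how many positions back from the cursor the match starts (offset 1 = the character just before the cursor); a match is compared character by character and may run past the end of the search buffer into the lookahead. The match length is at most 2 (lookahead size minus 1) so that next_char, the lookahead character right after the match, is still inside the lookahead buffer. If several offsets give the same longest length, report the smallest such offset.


Try each offset into the search buffer:
  offset=1 (pos 7, char 'a'): match length 0
  offset=2 (pos 6, char 'b'): match length 1
  offset=3 (pos 5, char 'e'): match length 0
  offset=4 (pos 4, char 'e'): match length 0
  offset=5 (pos 3, char 'a'): match length 0
  offset=6 (pos 2, char 'e'): match length 0
  offset=7 (pos 1, char 'e'): match length 0
  offset=8 (pos 0, char 'b'): match length 2
Longest match has length 2 at offset 8.
next_char = character at position 8 + 2 = 10 -> 'e'

Best match: offset=8, length=2 (matching 'be' starting at position 0)
LZ77 triple: (8, 2, 'e')


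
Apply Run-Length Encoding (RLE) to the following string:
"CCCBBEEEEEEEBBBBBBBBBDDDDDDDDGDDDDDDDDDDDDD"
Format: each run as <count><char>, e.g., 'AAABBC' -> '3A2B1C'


Scanning runs left to right:
  i=0: run of 'C' x 3 -> '3C'
  i=3: run of 'B' x 2 -> '2B'
  i=5: run of 'E' x 7 -> '7E'
  i=12: run of 'B' x 9 -> '9B'
  i=21: run of 'D' x 8 -> '8D'
  i=29: run of 'G' x 1 -> '1G'
  i=30: run of 'D' x 13 -> '13D'

RLE = 3C2B7E9B8D1G13D


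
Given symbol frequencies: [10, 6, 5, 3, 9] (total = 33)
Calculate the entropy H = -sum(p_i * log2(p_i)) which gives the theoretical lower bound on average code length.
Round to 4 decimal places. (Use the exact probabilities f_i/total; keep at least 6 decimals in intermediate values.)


Per-symbol terms -p_i * log2(p_i) with p_i = f_i/33:
  p = 10/33 = 0.303030: log2(p) = -1.722466, -p*log2(p) = 0.521959
  p = 6/33 = 0.181818: log2(p) = -2.459432, -p*log2(p) = 0.447169
  p = 5/33 = 0.151515: log2(p) = -2.722466, -p*log2(p) = 0.412495
  p = 3/33 = 0.090909: log2(p) = -3.459432, -p*log2(p) = 0.314494
  p = 9/33 = 0.272727: log2(p) = -1.874469, -p*log2(p) = 0.511219
H = 0.521959 + 0.447169 + 0.412495 + 0.314494 + 0.511219 = 2.207336

H = 2.2073 bits/symbol


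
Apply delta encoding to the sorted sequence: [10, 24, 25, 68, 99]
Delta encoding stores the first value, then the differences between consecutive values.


First value: 10
Deltas:
  24 - 10 = 14
  25 - 24 = 1
  68 - 25 = 43
  99 - 68 = 31


Delta encoded: [10, 14, 1, 43, 31]


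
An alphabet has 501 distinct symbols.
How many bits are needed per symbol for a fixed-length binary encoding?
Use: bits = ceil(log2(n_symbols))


log2(501) = 8.9687
Bracket: 2^8 = 256 < 501 <= 2^9 = 512
So ceil(log2(501)) = 9

bits = ceil(log2(501)) = ceil(8.9687) = 9 bits


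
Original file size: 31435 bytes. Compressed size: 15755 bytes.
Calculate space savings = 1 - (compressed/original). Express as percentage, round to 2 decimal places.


ratio = compressed/original = 15755/31435 = 0.501193
savings = 1 - ratio = 1 - 0.501193 = 0.498807
as a percentage: 0.498807 * 100 = 49.88%

Space savings = 1 - 15755/31435 = 49.88%


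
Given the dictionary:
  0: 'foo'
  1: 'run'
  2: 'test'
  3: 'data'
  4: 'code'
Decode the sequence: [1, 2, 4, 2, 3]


Look up each index in the dictionary:
  1 -> 'run'
  2 -> 'test'
  4 -> 'code'
  2 -> 'test'
  3 -> 'data'

Decoded: "run test code test data"


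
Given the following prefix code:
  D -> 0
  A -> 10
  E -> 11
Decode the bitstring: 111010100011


Decoding step by step:
Bits 11 -> E
Bits 10 -> A
Bits 10 -> A
Bits 10 -> A
Bits 0 -> D
Bits 0 -> D
Bits 11 -> E


Decoded message: EAAADDE


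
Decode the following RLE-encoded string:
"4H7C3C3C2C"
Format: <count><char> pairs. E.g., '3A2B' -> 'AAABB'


Expanding each <count><char> pair:
  4H -> 'HHHH'
  7C -> 'CCCCCCC'
  3C -> 'CCC'
  3C -> 'CCC'
  2C -> 'CC'

Decoded = HHHHCCCCCCCCCCCCCCC


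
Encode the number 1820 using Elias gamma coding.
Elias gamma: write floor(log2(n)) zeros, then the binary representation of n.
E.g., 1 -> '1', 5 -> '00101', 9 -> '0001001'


num_bits = floor(log2(1820)) + 1 = 11
leading_zeros = num_bits - 1 = 10
binary(1820) = 11100011100

Elias gamma(1820) = '0000000000' + '11100011100' = 000000000011100011100 (21 bits)


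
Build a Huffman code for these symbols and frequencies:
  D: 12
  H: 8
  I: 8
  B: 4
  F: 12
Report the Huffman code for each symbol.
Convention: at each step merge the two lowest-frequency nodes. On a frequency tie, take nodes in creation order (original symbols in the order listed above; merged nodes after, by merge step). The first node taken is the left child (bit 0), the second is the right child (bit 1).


Huffman tree construction:
Step 1: Merge B(4) + H(8) = 12
Step 2: Merge I(8) + D(12) = 20
Step 3: Merge F(12) + (B+H)(12) = 24
Step 4: Merge (I+D)(20) + (F+(B+H))(24) = 44
Read each symbol's code off the tree from the root (left child = 0, right child = 1).

Codes:
  D: 01 (length 2)
  H: 111 (length 3)
  I: 00 (length 2)
  B: 110 (length 3)
  F: 10 (length 2)
Average code length: 100/44 = 2.2727 bits/symbol


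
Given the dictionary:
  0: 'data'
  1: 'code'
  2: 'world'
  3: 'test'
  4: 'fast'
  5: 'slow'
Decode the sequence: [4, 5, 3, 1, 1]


Look up each index in the dictionary:
  4 -> 'fast'
  5 -> 'slow'
  3 -> 'test'
  1 -> 'code'
  1 -> 'code'

Decoded: "fast slow test code code"


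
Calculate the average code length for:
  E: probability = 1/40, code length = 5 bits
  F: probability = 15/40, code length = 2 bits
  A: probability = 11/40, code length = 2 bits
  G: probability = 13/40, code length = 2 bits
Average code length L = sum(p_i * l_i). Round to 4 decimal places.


Weighted contributions p_i * l_i:
  E: (1/40) * 5 = 5/40
  F: (15/40) * 2 = 30/40
  A: (11/40) * 2 = 22/40
  G: (13/40) * 2 = 26/40
Sum = (5 + 30 + 22 + 26)/40 = 83/40

L = 83/40 = 2.0750 bits/symbol


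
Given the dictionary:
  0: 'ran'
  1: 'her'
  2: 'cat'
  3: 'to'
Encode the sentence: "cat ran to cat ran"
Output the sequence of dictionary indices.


Look up each word in the dictionary:
  'cat' -> 2
  'ran' -> 0
  'to' -> 3
  'cat' -> 2
  'ran' -> 0

Encoded: [2, 0, 3, 2, 0]


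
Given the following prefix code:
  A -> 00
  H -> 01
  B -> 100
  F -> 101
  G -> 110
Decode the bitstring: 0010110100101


Decoding step by step:
Bits 00 -> A
Bits 101 -> F
Bits 101 -> F
Bits 00 -> A
Bits 101 -> F


Decoded message: AFFAF


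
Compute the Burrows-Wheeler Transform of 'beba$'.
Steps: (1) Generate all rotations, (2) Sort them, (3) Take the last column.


Rotations (sorted):
  0: $beba -> last char: a
  1: a$beb -> last char: b
  2: ba$be -> last char: e
  3: beba$ -> last char: $
  4: eba$b -> last char: b


BWT = abe$b


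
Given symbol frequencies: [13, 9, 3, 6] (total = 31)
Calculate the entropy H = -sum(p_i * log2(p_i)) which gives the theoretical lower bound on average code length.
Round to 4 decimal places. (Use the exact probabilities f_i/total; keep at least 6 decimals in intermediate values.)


Per-symbol terms -p_i * log2(p_i) with p_i = f_i/31:
  p = 13/31 = 0.419355: log2(p) = -1.253757, -p*log2(p) = 0.525769
  p = 9/31 = 0.290323: log2(p) = -1.784271, -p*log2(p) = 0.518014
  p = 3/31 = 0.096774: log2(p) = -3.369234, -p*log2(p) = 0.326055
  p = 6/31 = 0.193548: log2(p) = -2.369234, -p*log2(p) = 0.458561
H = 0.525769 + 0.518014 + 0.326055 + 0.458561 = 1.828399

H = 1.8284 bits/symbol


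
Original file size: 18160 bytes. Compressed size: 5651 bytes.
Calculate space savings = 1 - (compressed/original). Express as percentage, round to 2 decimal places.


ratio = compressed/original = 5651/18160 = 0.311178
savings = 1 - ratio = 1 - 0.311178 = 0.688822
as a percentage: 0.688822 * 100 = 68.88%

Space savings = 1 - 5651/18160 = 68.88%


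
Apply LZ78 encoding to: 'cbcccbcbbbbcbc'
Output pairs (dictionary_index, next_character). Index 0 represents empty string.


LZ78 encoding steps:
Dictionary: {0: ''}
Step 1: w='' (idx 0), next='c' -> output (0, 'c'), add 'c' as idx 1
Step 2: w='' (idx 0), next='b' -> output (0, 'b'), add 'b' as idx 2
Step 3: w='c' (idx 1), next='c' -> output (1, 'c'), add 'cc' as idx 3
Step 4: w='c' (idx 1), next='b' -> output (1, 'b'), add 'cb' as idx 4
Step 5: w='cb' (idx 4), next='b' -> output (4, 'b'), add 'cbb' as idx 5
Step 6: w='b' (idx 2), next='b' -> output (2, 'b'), add 'bb' as idx 6
Step 7: w='cb' (idx 4), next='c' -> output (4, 'c'), add 'cbc' as idx 7


Encoded: [(0, 'c'), (0, 'b'), (1, 'c'), (1, 'b'), (4, 'b'), (2, 'b'), (4, 'c')]


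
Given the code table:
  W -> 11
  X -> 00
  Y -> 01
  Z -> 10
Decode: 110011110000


Decoding:
11 -> W
00 -> X
11 -> W
11 -> W
00 -> X
00 -> X


Result: WXWWXX


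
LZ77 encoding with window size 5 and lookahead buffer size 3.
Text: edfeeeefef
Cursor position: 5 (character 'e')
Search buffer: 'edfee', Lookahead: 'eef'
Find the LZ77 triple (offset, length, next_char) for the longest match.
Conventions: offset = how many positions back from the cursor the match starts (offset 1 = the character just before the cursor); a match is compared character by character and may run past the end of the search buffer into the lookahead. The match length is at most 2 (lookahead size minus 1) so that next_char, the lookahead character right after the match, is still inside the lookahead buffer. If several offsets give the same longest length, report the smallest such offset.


Try each offset into the search buffer:
  offset=1 (pos 4, char 'e'): match length 2
  offset=2 (pos 3, char 'e'): match length 2
  offset=3 (pos 2, char 'f'): match length 0
  offset=4 (pos 1, char 'd'): match length 0
  offset=5 (pos 0, char 'e'): match length 1
Longest match has length 2, found at offsets 1, 2; take the smallest, offset 1.
next_char = character at position 5 + 2 = 7 -> 'f'

Best match: offset=1, length=2 (matching 'ee' starting at position 4)
LZ77 triple: (1, 2, 'f')


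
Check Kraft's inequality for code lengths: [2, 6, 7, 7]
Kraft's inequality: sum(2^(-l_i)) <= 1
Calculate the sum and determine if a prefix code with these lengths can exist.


Sum = 2^(-2) + 2^(-6) + 2^(-7) + 2^(-7)
    = 0.25 + 0.015625 + 0.0078125 + 0.0078125
    = 36/128 = 0.28125
Since 0.28125 <= 1, Kraft's inequality IS satisfied.
A prefix code with these lengths CAN exist.

Kraft sum = 0.28125. Satisfied.


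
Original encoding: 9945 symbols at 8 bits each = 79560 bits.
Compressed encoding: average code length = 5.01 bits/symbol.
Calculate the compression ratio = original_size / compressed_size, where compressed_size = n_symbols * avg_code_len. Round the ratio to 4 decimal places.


original_size = n_symbols * orig_bits = 9945 * 8 = 79560 bits
compressed_size = n_symbols * avg_code_len = 9945 * 5.01 = 49824.45 bits
ratio = original_size / compressed_size = 79560 / 49824.45 = 1.5968

Compression ratio = 1.5968
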